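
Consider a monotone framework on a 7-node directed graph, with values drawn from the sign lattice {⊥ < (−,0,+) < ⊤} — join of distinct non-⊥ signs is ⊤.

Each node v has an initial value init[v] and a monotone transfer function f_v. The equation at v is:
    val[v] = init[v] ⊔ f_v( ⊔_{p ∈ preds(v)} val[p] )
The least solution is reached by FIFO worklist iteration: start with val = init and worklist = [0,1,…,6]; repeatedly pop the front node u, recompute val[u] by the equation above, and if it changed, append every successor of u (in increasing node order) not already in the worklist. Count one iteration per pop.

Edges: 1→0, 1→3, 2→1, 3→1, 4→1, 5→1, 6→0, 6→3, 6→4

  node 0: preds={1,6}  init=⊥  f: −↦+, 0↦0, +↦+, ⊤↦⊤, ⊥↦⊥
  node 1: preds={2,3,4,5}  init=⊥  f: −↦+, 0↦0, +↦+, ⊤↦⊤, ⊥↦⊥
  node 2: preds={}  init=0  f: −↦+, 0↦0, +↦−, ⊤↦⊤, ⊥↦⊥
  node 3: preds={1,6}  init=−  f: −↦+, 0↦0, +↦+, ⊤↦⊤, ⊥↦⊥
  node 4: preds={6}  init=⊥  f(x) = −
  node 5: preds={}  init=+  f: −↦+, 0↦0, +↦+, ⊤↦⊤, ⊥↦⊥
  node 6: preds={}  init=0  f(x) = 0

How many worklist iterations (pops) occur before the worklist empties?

Trace (9 dequeues):
  [1] u=0 | in 0 | out 0 | prev ⊥ | push {}
  [2] u=1 | in ⊤ | out ⊤ | prev ⊥ | push {0}
  [3] u=2 | in ⊥ | out 0 | ==
  [4] u=3 | in ⊤ | out ⊤ | prev − | push {1}
  [5] u=4 | in 0 | out − | prev ⊥ | push {}
  [6] u=5 | in ⊥ | out + | ==
  [7] u=6 | in ⊥ | out 0 | ==
  [8] u=0 | in ⊤ | out ⊤ | prev 0 | push {}
  [9] u=1 | in ⊤ | out ⊤ | ==

Converged values:
  [0] ⊤
  [1] ⊤
  [2] 0
  [3] ⊤
  [4] −
  [5] +
  [6] 0

9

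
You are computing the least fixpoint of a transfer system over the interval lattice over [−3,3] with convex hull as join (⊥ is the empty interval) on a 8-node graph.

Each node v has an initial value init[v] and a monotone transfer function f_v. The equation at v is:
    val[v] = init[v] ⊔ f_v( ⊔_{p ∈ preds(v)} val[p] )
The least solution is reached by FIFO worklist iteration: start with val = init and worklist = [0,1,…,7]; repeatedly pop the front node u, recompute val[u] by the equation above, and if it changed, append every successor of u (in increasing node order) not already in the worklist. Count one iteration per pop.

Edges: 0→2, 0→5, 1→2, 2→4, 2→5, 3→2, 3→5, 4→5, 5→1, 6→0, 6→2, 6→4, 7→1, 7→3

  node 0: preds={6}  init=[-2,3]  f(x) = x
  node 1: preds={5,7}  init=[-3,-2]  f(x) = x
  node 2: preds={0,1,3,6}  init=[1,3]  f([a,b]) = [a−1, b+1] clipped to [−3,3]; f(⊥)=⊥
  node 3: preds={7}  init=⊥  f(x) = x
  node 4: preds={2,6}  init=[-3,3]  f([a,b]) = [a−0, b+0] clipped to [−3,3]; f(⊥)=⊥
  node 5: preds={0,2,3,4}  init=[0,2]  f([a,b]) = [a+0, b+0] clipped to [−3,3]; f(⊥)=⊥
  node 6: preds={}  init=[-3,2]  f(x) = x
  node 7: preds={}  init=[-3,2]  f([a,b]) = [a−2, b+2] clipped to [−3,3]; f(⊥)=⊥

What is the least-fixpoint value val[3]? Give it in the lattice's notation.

[-3,2]

Worklist (11 pops):
  #1 pop 0: in=[-3,2] → [-3,3] (was [-2,3]); enqueue []
  #2 pop 1: in=[-3,2] → [-3,2] (was [-3,-2]); enqueue []
  #3 pop 2: in=[-3,3] → [-3,3] (was [1,3]); enqueue []
  #4 pop 3: in=[-3,2] → [-3,2] (was ⊥); enqueue [2]
  #5 pop 4: in=[-3,3] → [-3,3] (no change)
  #6 pop 5: in=[-3,3] → [-3,3] (was [0,2]); enqueue [1]
  #7 pop 6: in=⊥ → [-3,2] (no change)
  #8 pop 7: in=⊥ → [-3,2] (no change)
  #9 pop 2: in=[-3,3] → [-3,3] (no change)
  #10 pop 1: in=[-3,3] → [-3,3] (was [-3,2]); enqueue [2]
  #11 pop 2: in=[-3,3] → [-3,3] (no change)

Fixpoint:
  val[0] = [-3,3]
  val[1] = [-3,3]
  val[2] = [-3,3]
  val[3] = [-3,2]
  val[4] = [-3,3]
  val[5] = [-3,3]
  val[6] = [-3,2]
  val[7] = [-3,2]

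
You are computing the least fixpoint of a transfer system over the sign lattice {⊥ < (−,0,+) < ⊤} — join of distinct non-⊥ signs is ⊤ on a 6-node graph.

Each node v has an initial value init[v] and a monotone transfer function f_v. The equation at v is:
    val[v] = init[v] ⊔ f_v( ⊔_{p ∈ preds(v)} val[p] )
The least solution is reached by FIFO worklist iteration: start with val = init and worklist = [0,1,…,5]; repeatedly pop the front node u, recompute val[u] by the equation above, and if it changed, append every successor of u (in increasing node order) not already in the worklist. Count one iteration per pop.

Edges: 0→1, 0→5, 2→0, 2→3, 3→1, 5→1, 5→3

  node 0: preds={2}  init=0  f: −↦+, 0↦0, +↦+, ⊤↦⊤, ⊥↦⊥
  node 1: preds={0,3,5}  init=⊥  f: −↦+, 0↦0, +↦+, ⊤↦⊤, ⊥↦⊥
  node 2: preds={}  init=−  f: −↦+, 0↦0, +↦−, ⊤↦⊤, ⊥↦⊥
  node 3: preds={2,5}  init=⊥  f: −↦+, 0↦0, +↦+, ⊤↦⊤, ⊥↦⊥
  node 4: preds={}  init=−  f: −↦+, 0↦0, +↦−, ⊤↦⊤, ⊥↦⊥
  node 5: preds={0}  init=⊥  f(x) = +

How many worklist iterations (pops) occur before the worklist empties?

Worklist (9 pops):
  #1 pop 0: in=− → ⊤ (was 0); enqueue []
  #2 pop 1: in=⊤ → ⊤ (was ⊥); enqueue []
  #3 pop 2: in=⊥ → − (no change)
  #4 pop 3: in=− → + (was ⊥); enqueue [1]
  #5 pop 4: in=⊥ → − (no change)
  #6 pop 5: in=⊤ → + (was ⊥); enqueue [3]
  #7 pop 1: in=⊤ → ⊤ (no change)
  #8 pop 3: in=⊤ → ⊤ (was +); enqueue [1]
  #9 pop 1: in=⊤ → ⊤ (no change)

Fixpoint:
  val[0] = ⊤
  val[1] = ⊤
  val[2] = −
  val[3] = ⊤
  val[4] = −
  val[5] = +

9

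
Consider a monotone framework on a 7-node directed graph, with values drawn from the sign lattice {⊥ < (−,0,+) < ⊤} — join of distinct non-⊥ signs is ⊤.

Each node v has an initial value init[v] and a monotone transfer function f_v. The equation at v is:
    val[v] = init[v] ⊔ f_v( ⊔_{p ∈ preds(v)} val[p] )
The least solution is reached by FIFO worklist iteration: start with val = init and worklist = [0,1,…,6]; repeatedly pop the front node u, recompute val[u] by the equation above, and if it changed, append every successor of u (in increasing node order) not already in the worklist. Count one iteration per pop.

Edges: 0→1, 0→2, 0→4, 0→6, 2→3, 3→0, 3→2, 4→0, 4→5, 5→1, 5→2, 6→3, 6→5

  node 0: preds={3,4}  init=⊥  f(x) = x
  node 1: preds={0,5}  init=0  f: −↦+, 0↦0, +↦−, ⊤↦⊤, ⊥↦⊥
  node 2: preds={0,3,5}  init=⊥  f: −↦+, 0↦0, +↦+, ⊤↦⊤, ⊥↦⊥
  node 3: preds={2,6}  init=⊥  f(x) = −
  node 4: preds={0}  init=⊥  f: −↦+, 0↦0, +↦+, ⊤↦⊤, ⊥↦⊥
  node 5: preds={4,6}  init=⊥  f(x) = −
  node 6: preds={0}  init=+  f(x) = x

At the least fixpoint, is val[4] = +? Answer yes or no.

Worklist (22 pops):
  #1 pop 0: in=⊥ → ⊥ (no change)
  #2 pop 1: in=⊥ → 0 (no change)
  #3 pop 2: in=⊥ → ⊥ (no change)
  #4 pop 3: in=+ → − (was ⊥); enqueue [0,2]
  #5 pop 4: in=⊥ → ⊥ (no change)
  #6 pop 5: in=+ → − (was ⊥); enqueue [1]
  #7 pop 6: in=⊥ → + (no change)
  #8 pop 0: in=− → − (was ⊥); enqueue [4,6]
  #9 pop 2: in=− → + (was ⊥); enqueue [3]
  #10 pop 1: in=− → ⊤ (was 0); enqueue []
  #11 pop 4: in=− → + (was ⊥); enqueue [0,5]
  #12 pop 6: in=− → ⊤ (was +); enqueue []
  #13 pop 3: in=⊤ → − (no change)
  #14 pop 0: in=⊤ → ⊤ (was −); enqueue [1,2,4,6]
  #15 pop 5: in=⊤ → − (no change)
  #16 pop 1: in=⊤ → ⊤ (no change)
  #17 pop 2: in=⊤ → ⊤ (was +); enqueue [3]
  #18 pop 4: in=⊤ → ⊤ (was +); enqueue [0,5]
  #19 pop 6: in=⊤ → ⊤ (no change)
  #20 pop 3: in=⊤ → − (no change)
  #21 pop 0: in=⊤ → ⊤ (no change)
  #22 pop 5: in=⊤ → − (no change)

Fixpoint:
  val[0] = ⊤
  val[1] = ⊤
  val[2] = ⊤
  val[3] = −
  val[4] = ⊤
  val[5] = −
  val[6] = ⊤

no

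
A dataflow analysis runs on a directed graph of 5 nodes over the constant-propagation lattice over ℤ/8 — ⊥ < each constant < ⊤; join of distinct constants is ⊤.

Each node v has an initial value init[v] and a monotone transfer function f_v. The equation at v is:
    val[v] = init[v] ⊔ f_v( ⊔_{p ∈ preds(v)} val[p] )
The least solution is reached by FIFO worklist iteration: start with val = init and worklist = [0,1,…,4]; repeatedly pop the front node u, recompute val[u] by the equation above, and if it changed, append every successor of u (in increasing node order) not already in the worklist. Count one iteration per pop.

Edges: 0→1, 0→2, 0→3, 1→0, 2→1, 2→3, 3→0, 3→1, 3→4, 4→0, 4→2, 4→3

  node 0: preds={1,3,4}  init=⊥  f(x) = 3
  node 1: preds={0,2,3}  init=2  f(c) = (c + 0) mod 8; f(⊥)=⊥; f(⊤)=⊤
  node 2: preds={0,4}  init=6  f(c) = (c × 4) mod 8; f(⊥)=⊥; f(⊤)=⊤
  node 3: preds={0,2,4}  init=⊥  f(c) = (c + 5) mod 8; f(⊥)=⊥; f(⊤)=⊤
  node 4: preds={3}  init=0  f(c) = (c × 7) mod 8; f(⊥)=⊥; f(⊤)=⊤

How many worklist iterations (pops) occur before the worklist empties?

Iteration log — 9 steps:
  step 1. node 0  ⊔preds=⊤  new=3  old=⊥  +wl: 
  step 2. node 1  ⊔preds=⊤  new=⊤  old=2  +wl: 0
  step 3. node 2  ⊔preds=⊤  new=⊤  old=6  +wl: 1
  step 4. node 3  ⊔preds=⊤  new=⊤  old=⊥  +wl: 
  step 5. node 4  ⊔preds=⊤  new=⊤  old=0  +wl: 2,3
  step 6. node 0  ⊔preds=⊤  new=3  stable
  step 7. node 1  ⊔preds=⊤  new=⊤  stable
  step 8. node 2  ⊔preds=⊤  new=⊤  stable
  step 9. node 3  ⊔preds=⊤  new=⊤  stable

Least fixpoint reached:
  node 0: 3
  node 1: ⊤
  node 2: ⊤
  node 3: ⊤
  node 4: ⊤

9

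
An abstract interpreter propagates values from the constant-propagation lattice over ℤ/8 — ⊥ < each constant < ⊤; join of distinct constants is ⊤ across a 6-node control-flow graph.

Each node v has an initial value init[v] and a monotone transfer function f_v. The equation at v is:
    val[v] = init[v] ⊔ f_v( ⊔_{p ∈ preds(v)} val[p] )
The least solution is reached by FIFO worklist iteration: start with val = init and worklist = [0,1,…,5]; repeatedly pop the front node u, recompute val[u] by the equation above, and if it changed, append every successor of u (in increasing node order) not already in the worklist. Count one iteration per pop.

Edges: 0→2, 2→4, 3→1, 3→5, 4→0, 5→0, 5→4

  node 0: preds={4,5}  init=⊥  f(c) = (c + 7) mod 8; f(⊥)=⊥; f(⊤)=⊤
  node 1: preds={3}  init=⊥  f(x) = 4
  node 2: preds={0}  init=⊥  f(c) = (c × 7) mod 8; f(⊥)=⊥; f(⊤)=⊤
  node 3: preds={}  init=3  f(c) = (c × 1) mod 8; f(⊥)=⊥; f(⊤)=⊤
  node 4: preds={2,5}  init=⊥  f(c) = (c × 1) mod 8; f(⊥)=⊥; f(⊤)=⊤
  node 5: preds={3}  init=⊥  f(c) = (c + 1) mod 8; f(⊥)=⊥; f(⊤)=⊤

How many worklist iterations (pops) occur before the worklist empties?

14

Trace (14 dequeues):
  [1] u=0 | in ⊥ | out ⊥ | ==
  [2] u=1 | in 3 | out 4 | prev ⊥ | push {}
  [3] u=2 | in ⊥ | out ⊥ | ==
  [4] u=3 | in ⊥ | out 3 | ==
  [5] u=4 | in ⊥ | out ⊥ | ==
  [6] u=5 | in 3 | out 4 | prev ⊥ | push {0,4}
  [7] u=0 | in 4 | out 3 | prev ⊥ | push {2}
  [8] u=4 | in 4 | out 4 | prev ⊥ | push {0}
  [9] u=2 | in 3 | out 5 | prev ⊥ | push {4}
  [10] u=0 | in 4 | out 3 | ==
  [11] u=4 | in ⊤ | out ⊤ | prev 4 | push {0}
  [12] u=0 | in ⊤ | out ⊤ | prev 3 | push {2}
  [13] u=2 | in ⊤ | out ⊤ | prev 5 | push {4}
  [14] u=4 | in ⊤ | out ⊤ | ==

Converged values:
  [0] ⊤
  [1] 4
  [2] ⊤
  [3] 3
  [4] ⊤
  [5] 4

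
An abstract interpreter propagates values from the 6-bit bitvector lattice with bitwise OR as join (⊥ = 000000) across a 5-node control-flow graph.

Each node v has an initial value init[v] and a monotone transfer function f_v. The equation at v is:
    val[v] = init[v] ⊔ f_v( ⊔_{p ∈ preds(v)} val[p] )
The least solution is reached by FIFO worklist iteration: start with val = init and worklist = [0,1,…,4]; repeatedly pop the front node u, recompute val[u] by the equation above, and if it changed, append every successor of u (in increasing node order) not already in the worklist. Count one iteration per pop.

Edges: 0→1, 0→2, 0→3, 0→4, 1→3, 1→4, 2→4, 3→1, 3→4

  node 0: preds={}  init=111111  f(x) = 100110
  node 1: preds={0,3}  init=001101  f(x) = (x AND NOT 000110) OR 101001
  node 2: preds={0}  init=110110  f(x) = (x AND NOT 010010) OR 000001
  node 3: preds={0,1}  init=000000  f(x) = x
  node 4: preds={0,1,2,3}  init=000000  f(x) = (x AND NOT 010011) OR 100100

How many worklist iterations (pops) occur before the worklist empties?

Trace (6 dequeues):
  [1] u=0 | in 000000 | out 111111 | ==
  [2] u=1 | in 111111 | out 111101 | prev 001101 | push {}
  [3] u=2 | in 111111 | out 111111 | prev 110110 | push {}
  [4] u=3 | in 111111 | out 111111 | prev 000000 | push {1}
  [5] u=4 | in 111111 | out 101100 | prev 000000 | push {}
  [6] u=1 | in 111111 | out 111101 | ==

Converged values:
  [0] 111111
  [1] 111101
  [2] 111111
  [3] 111111
  [4] 101100

6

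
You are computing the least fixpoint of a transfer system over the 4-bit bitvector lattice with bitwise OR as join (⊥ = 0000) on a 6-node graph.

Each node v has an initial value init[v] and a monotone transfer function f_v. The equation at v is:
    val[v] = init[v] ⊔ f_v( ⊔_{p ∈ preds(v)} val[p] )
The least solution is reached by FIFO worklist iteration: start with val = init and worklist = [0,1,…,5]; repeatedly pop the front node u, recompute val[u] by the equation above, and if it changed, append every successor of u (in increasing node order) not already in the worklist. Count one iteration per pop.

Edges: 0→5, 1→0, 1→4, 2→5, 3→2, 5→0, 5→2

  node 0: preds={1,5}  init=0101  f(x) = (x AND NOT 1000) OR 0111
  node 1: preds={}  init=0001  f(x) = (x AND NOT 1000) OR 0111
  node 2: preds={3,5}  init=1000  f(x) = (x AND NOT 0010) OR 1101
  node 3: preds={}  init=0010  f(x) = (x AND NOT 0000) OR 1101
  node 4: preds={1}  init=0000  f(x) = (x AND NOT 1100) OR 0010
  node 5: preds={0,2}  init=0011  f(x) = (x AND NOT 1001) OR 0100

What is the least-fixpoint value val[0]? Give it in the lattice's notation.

Worklist (8 pops):
  #1 pop 0: in=0011 → 0111 (was 0101); enqueue []
  #2 pop 1: in=0000 → 0111 (was 0001); enqueue [0]
  #3 pop 2: in=0011 → 1101 (was 1000); enqueue []
  #4 pop 3: in=0000 → 1111 (was 0010); enqueue [2]
  #5 pop 4: in=0111 → 0011 (was 0000); enqueue []
  #6 pop 5: in=1111 → 0111 (was 0011); enqueue []
  #7 pop 0: in=0111 → 0111 (no change)
  #8 pop 2: in=1111 → 1101 (no change)

Fixpoint:
  val[0] = 0111
  val[1] = 0111
  val[2] = 1101
  val[3] = 1111
  val[4] = 0011
  val[5] = 0111

0111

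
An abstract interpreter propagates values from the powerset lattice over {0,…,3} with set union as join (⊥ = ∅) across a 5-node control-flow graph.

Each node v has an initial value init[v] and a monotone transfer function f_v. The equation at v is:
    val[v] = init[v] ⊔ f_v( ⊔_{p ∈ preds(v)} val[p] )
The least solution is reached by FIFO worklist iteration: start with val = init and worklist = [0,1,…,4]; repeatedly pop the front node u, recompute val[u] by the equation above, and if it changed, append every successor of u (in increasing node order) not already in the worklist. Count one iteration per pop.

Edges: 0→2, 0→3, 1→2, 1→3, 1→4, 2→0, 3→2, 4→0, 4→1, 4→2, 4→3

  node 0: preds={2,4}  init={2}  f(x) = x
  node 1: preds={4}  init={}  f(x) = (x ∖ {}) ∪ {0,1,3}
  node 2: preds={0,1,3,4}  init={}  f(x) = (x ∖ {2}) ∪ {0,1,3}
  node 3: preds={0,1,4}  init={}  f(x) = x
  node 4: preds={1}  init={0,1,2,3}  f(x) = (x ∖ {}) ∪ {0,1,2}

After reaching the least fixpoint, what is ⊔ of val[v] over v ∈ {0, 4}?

{0,1,2,3}

Trace (7 dequeues):
  [1] u=0 | in {0,1,2,3} | out {0,1,2,3} | prev {2} | push {}
  [2] u=1 | in {0,1,2,3} | out {0,1,2,3} | prev {} | push {}
  [3] u=2 | in {0,1,2,3} | out {0,1,3} | prev {} | push {0}
  [4] u=3 | in {0,1,2,3} | out {0,1,2,3} | prev {} | push {2}
  [5] u=4 | in {0,1,2,3} | out {0,1,2,3} | ==
  [6] u=0 | in {0,1,2,3} | out {0,1,2,3} | ==
  [7] u=2 | in {0,1,2,3} | out {0,1,3} | ==

Converged values:
  [0] {0,1,2,3}
  [1] {0,1,2,3}
  [2] {0,1,3}
  [3] {0,1,2,3}
  [4] {0,1,2,3}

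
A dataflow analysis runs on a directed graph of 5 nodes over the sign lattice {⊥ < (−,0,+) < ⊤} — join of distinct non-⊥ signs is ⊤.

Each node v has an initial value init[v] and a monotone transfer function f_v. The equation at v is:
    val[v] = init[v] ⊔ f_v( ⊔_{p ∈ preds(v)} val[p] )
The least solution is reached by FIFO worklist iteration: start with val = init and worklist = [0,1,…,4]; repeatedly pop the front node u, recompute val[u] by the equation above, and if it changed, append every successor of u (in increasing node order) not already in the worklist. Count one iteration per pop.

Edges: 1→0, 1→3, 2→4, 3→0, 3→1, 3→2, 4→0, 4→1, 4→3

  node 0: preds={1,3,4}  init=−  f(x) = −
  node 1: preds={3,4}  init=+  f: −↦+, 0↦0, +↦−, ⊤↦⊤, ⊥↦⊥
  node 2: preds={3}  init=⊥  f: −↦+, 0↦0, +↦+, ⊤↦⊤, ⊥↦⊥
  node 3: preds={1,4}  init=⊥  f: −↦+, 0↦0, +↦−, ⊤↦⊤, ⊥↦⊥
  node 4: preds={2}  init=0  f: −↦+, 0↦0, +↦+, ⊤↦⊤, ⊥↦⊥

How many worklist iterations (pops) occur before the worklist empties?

12

Worklist (12 pops):
  #1 pop 0: in=⊤ → − (no change)
  #2 pop 1: in=0 → ⊤ (was +); enqueue [0]
  #3 pop 2: in=⊥ → ⊥ (no change)
  #4 pop 3: in=⊤ → ⊤ (was ⊥); enqueue [1,2]
  #5 pop 4: in=⊥ → 0 (no change)
  #6 pop 0: in=⊤ → − (no change)
  #7 pop 1: in=⊤ → ⊤ (no change)
  #8 pop 2: in=⊤ → ⊤ (was ⊥); enqueue [4]
  #9 pop 4: in=⊤ → ⊤ (was 0); enqueue [0,1,3]
  #10 pop 0: in=⊤ → − (no change)
  #11 pop 1: in=⊤ → ⊤ (no change)
  #12 pop 3: in=⊤ → ⊤ (no change)

Fixpoint:
  val[0] = −
  val[1] = ⊤
  val[2] = ⊤
  val[3] = ⊤
  val[4] = ⊤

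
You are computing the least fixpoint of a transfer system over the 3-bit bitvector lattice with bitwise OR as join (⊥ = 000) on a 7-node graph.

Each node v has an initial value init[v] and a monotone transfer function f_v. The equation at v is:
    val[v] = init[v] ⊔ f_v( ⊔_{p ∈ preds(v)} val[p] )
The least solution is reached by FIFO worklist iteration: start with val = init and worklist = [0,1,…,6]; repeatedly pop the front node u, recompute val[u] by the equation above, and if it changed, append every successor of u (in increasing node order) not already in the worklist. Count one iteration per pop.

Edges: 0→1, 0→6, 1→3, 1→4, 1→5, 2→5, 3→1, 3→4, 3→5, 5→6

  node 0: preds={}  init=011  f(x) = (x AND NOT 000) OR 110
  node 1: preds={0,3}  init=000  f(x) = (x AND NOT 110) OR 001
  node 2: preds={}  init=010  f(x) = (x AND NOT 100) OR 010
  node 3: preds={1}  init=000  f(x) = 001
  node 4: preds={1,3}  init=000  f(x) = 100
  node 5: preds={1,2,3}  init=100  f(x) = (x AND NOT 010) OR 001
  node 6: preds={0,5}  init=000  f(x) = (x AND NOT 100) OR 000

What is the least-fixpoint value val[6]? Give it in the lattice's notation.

Trace (8 dequeues):
  [1] u=0 | in 000 | out 111 | prev 011 | push {}
  [2] u=1 | in 111 | out 001 | prev 000 | push {}
  [3] u=2 | in 000 | out 010 | ==
  [4] u=3 | in 001 | out 001 | prev 000 | push {1}
  [5] u=4 | in 001 | out 100 | prev 000 | push {}
  [6] u=5 | in 011 | out 101 | prev 100 | push {}
  [7] u=6 | in 111 | out 011 | prev 000 | push {}
  [8] u=1 | in 111 | out 001 | ==

Converged values:
  [0] 111
  [1] 001
  [2] 010
  [3] 001
  [4] 100
  [5] 101
  [6] 011

011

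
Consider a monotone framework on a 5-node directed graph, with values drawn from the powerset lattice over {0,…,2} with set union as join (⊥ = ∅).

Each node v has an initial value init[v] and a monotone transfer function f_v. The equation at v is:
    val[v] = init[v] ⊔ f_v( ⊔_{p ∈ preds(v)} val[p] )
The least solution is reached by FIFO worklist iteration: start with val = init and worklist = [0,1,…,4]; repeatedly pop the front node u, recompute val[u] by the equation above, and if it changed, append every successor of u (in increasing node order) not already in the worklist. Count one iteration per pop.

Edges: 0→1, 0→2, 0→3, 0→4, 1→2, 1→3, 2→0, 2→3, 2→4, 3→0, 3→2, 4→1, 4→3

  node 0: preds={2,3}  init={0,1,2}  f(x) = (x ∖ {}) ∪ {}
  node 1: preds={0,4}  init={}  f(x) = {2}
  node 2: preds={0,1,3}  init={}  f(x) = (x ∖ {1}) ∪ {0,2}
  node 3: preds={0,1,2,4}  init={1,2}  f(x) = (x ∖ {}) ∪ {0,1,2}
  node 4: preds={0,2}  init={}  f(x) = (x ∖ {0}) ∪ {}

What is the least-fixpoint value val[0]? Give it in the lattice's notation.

Worklist (9 pops):
  #1 pop 0: in={1,2} → {0,1,2} (no change)
  #2 pop 1: in={0,1,2} → {2} (was {}); enqueue []
  #3 pop 2: in={0,1,2} → {0,2} (was {}); enqueue [0]
  #4 pop 3: in={0,1,2} → {0,1,2} (was {1,2}); enqueue [2]
  #5 pop 4: in={0,1,2} → {1,2} (was {}); enqueue [1,3]
  #6 pop 0: in={0,1,2} → {0,1,2} (no change)
  #7 pop 2: in={0,1,2} → {0,2} (no change)
  #8 pop 1: in={0,1,2} → {2} (no change)
  #9 pop 3: in={0,1,2} → {0,1,2} (no change)

Fixpoint:
  val[0] = {0,1,2}
  val[1] = {2}
  val[2] = {0,2}
  val[3] = {0,1,2}
  val[4] = {1,2}

{0,1,2}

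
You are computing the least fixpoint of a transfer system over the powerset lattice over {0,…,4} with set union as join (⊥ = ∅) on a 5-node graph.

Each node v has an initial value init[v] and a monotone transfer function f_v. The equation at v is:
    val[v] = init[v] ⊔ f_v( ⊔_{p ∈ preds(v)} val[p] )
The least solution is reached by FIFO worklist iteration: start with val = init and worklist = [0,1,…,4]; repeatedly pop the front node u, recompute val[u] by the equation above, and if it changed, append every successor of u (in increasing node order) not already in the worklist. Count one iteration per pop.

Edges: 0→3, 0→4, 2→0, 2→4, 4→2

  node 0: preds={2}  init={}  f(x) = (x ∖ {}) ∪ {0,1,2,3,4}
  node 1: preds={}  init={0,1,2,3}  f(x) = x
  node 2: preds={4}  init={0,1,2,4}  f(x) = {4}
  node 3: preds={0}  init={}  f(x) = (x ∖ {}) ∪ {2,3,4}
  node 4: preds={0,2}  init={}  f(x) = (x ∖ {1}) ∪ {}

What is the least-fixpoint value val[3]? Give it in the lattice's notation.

Worklist (6 pops):
  #1 pop 0: in={0,1,2,4} → {0,1,2,3,4} (was {}); enqueue []
  #2 pop 1: in={} → {0,1,2,3} (no change)
  #3 pop 2: in={} → {0,1,2,4} (no change)
  #4 pop 3: in={0,1,2,3,4} → {0,1,2,3,4} (was {}); enqueue []
  #5 pop 4: in={0,1,2,3,4} → {0,2,3,4} (was {}); enqueue [2]
  #6 pop 2: in={0,2,3,4} → {0,1,2,4} (no change)

Fixpoint:
  val[0] = {0,1,2,3,4}
  val[1] = {0,1,2,3}
  val[2] = {0,1,2,4}
  val[3] = {0,1,2,3,4}
  val[4] = {0,2,3,4}

{0,1,2,3,4}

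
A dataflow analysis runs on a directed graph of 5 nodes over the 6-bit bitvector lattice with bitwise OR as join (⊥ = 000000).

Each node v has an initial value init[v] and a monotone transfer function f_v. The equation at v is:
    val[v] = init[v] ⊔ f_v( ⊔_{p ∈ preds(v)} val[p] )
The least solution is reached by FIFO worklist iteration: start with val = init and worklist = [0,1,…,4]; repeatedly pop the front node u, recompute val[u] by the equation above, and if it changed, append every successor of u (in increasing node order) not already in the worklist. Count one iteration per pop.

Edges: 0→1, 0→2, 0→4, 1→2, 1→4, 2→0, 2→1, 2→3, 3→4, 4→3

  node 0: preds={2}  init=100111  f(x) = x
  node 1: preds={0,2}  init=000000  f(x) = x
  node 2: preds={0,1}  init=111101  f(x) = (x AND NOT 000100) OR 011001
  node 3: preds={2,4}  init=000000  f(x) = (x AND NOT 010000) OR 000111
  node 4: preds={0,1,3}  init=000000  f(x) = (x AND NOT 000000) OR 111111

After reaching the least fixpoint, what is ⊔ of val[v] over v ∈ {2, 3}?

Trace (8 dequeues):
  [1] u=0 | in 111101 | out 111111 | prev 100111 | push {}
  [2] u=1 | in 111111 | out 111111 | prev 000000 | push {}
  [3] u=2 | in 111111 | out 111111 | prev 111101 | push {0,1}
  [4] u=3 | in 111111 | out 101111 | prev 000000 | push {}
  [5] u=4 | in 111111 | out 111111 | prev 000000 | push {3}
  [6] u=0 | in 111111 | out 111111 | ==
  [7] u=1 | in 111111 | out 111111 | ==
  [8] u=3 | in 111111 | out 101111 | ==

Converged values:
  [0] 111111
  [1] 111111
  [2] 111111
  [3] 101111
  [4] 111111

111111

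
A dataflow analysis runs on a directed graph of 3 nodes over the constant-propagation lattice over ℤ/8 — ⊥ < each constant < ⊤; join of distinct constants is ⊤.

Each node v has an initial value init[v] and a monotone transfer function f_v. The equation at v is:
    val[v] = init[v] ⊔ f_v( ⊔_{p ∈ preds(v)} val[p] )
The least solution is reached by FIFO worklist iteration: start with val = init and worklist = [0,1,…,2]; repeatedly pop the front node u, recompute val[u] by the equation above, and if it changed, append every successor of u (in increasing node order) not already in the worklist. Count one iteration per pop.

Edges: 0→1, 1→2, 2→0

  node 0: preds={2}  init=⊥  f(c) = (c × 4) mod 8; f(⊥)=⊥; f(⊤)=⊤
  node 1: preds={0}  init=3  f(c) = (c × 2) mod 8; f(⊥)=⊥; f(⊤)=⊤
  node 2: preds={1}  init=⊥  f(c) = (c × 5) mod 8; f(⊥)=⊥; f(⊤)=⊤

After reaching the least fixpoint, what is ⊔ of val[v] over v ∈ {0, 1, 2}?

Worklist (8 pops):
  #1 pop 0: in=⊥ → ⊥ (no change)
  #2 pop 1: in=⊥ → 3 (no change)
  #3 pop 2: in=3 → 7 (was ⊥); enqueue [0]
  #4 pop 0: in=7 → 4 (was ⊥); enqueue [1]
  #5 pop 1: in=4 → ⊤ (was 3); enqueue [2]
  #6 pop 2: in=⊤ → ⊤ (was 7); enqueue [0]
  #7 pop 0: in=⊤ → ⊤ (was 4); enqueue [1]
  #8 pop 1: in=⊤ → ⊤ (no change)

Fixpoint:
  val[0] = ⊤
  val[1] = ⊤
  val[2] = ⊤

⊤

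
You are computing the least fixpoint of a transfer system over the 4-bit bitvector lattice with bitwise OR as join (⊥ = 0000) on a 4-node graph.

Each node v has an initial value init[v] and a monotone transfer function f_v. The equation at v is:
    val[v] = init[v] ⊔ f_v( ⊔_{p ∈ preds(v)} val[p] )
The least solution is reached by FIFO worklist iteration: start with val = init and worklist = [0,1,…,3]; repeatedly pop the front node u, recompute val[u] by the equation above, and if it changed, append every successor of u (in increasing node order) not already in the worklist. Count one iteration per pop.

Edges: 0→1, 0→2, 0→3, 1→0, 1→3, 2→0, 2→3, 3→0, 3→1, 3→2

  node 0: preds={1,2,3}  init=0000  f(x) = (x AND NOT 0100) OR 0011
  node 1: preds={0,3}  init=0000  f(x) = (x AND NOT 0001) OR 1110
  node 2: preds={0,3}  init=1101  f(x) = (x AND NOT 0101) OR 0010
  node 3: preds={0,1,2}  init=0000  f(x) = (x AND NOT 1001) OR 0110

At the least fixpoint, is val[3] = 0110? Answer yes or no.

yes

Worklist (7 pops):
  #1 pop 0: in=1101 → 1011 (was 0000); enqueue []
  #2 pop 1: in=1011 → 1110 (was 0000); enqueue [0]
  #3 pop 2: in=1011 → 1111 (was 1101); enqueue []
  #4 pop 3: in=1111 → 0110 (was 0000); enqueue [1,2]
  #5 pop 0: in=1111 → 1011 (no change)
  #6 pop 1: in=1111 → 1110 (no change)
  #7 pop 2: in=1111 → 1111 (no change)

Fixpoint:
  val[0] = 1011
  val[1] = 1110
  val[2] = 1111
  val[3] = 0110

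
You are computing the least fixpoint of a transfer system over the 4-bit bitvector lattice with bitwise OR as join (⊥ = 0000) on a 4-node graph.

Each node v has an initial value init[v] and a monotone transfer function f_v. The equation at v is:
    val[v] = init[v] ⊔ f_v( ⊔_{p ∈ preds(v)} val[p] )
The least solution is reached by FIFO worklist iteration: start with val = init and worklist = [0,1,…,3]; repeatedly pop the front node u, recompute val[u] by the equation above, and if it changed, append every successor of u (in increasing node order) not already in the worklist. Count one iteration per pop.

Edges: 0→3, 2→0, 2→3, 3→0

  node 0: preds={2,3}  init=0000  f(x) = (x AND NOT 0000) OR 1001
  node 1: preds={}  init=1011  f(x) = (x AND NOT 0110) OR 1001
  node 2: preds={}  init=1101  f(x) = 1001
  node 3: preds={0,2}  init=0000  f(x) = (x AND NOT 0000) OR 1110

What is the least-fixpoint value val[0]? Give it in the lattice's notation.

Trace (6 dequeues):
  [1] u=0 | in 1101 | out 1101 | prev 0000 | push {}
  [2] u=1 | in 0000 | out 1011 | ==
  [3] u=2 | in 0000 | out 1101 | ==
  [4] u=3 | in 1101 | out 1111 | prev 0000 | push {0}
  [5] u=0 | in 1111 | out 1111 | prev 1101 | push {3}
  [6] u=3 | in 1111 | out 1111 | ==

Converged values:
  [0] 1111
  [1] 1011
  [2] 1101
  [3] 1111

1111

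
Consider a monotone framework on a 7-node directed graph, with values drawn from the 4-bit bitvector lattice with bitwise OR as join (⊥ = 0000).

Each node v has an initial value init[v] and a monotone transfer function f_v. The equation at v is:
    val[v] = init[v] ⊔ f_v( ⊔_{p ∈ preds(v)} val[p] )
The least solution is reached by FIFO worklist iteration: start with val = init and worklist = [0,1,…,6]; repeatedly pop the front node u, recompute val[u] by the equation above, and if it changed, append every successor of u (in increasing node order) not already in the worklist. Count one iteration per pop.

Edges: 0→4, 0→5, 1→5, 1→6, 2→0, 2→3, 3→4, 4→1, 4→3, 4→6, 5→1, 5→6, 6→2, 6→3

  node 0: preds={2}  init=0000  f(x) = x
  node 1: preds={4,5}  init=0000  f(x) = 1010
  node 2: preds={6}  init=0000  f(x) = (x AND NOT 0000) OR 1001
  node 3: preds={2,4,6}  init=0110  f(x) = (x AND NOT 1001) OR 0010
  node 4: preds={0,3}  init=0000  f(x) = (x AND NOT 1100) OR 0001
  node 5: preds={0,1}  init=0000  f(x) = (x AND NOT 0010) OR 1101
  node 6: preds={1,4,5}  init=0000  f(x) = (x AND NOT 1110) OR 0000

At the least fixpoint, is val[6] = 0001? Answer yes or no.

yes

Trace (13 dequeues):
  [1] u=0 | in 0000 | out 0000 | ==
  [2] u=1 | in 0000 | out 1010 | prev 0000 | push {}
  [3] u=2 | in 0000 | out 1001 | prev 0000 | push {0}
  [4] u=3 | in 1001 | out 0110 | ==
  [5] u=4 | in 0110 | out 0011 | prev 0000 | push {1,3}
  [6] u=5 | in 1010 | out 1101 | prev 0000 | push {}
  [7] u=6 | in 1111 | out 0001 | prev 0000 | push {2}
  [8] u=0 | in 1001 | out 1001 | prev 0000 | push {4,5}
  [9] u=1 | in 1111 | out 1010 | ==
  [10] u=3 | in 1011 | out 0110 | ==
  [11] u=2 | in 0001 | out 1001 | ==
  [12] u=4 | in 1111 | out 0011 | ==
  [13] u=5 | in 1011 | out 1101 | ==

Converged values:
  [0] 1001
  [1] 1010
  [2] 1001
  [3] 0110
  [4] 0011
  [5] 1101
  [6] 0001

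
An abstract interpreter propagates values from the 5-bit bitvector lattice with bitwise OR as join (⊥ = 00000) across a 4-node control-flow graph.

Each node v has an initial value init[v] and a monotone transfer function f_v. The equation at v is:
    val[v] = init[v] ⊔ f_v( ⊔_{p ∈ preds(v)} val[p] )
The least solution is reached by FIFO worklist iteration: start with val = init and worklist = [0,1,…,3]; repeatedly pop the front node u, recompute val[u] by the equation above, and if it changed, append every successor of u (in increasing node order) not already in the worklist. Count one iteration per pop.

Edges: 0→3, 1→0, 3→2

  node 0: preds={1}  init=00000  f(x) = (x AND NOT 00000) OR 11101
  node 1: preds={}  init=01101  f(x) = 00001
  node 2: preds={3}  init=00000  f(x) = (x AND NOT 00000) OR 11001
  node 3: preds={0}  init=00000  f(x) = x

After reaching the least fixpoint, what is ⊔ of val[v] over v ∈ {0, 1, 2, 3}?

11101

Iteration log — 5 steps:
  step 1. node 0  ⊔preds=01101  new=11101  old=00000  +wl: 
  step 2. node 1  ⊔preds=00000  new=01101  stable
  step 3. node 2  ⊔preds=00000  new=11001  old=00000  +wl: 
  step 4. node 3  ⊔preds=11101  new=11101  old=00000  +wl: 2
  step 5. node 2  ⊔preds=11101  new=11101  old=11001  +wl: 

Least fixpoint reached:
  node 0: 11101
  node 1: 01101
  node 2: 11101
  node 3: 11101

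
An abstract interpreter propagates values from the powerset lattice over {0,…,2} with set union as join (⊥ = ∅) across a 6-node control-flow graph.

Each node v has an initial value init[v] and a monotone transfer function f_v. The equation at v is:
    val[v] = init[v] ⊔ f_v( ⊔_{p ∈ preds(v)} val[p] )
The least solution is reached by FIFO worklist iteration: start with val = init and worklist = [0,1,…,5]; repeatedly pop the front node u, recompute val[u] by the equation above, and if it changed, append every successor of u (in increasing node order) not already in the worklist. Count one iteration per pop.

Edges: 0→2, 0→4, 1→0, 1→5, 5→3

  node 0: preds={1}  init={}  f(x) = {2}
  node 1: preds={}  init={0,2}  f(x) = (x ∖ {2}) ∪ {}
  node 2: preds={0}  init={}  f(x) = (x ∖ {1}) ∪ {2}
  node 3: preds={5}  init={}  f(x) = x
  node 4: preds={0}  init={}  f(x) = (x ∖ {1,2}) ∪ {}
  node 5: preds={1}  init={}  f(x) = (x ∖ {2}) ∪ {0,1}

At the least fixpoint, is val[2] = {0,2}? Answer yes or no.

Iteration log — 7 steps:
  step 1. node 0  ⊔preds={0,2}  new={2}  old={}  +wl: 
  step 2. node 1  ⊔preds={}  new={0,2}  stable
  step 3. node 2  ⊔preds={2}  new={2}  old={}  +wl: 
  step 4. node 3  ⊔preds={}  new={}  stable
  step 5. node 4  ⊔preds={2}  new={}  stable
  step 6. node 5  ⊔preds={0,2}  new={0,1}  old={}  +wl: 3
  step 7. node 3  ⊔preds={0,1}  new={0,1}  old={}  +wl: 

Least fixpoint reached:
  node 0: {2}
  node 1: {0,2}
  node 2: {2}
  node 3: {0,1}
  node 4: {}
  node 5: {0,1}

no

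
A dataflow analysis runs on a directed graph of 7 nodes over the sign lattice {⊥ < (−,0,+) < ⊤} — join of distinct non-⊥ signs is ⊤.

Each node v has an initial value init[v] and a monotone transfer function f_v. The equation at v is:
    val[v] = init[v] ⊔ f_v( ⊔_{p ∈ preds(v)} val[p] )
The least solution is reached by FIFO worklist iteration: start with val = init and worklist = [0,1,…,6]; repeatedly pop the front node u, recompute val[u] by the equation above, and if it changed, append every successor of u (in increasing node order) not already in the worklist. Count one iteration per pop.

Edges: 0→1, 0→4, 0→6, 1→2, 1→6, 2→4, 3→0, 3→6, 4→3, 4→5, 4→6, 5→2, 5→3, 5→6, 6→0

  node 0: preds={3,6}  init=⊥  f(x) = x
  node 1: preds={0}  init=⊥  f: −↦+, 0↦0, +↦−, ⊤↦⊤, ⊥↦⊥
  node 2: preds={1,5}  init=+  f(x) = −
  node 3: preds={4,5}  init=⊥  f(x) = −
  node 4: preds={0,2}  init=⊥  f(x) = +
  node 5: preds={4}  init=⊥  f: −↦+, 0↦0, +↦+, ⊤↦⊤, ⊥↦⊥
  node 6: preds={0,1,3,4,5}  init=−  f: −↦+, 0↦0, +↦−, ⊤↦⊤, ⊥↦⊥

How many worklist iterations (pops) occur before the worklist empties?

Iteration log — 14 steps:
  step 1. node 0  ⊔preds=−  new=−  old=⊥  +wl: 
  step 2. node 1  ⊔preds=−  new=+  old=⊥  +wl: 
  step 3. node 2  ⊔preds=+  new=⊤  old=+  +wl: 
  step 4. node 3  ⊔preds=⊥  new=−  old=⊥  +wl: 0
  step 5. node 4  ⊔preds=⊤  new=+  old=⊥  +wl: 3
  step 6. node 5  ⊔preds=+  new=+  old=⊥  +wl: 2
  step 7. node 6  ⊔preds=⊤  new=⊤  old=−  +wl: 
  step 8. node 0  ⊔preds=⊤  new=⊤  old=−  +wl: 1,4,6
  step 9. node 3  ⊔preds=+  new=−  stable
  step 10. node 2  ⊔preds=+  new=⊤  stable
  step 11. node 1  ⊔preds=⊤  new=⊤  old=+  +wl: 2
  step 12. node 4  ⊔preds=⊤  new=+  stable
  step 13. node 6  ⊔preds=⊤  new=⊤  stable
  step 14. node 2  ⊔preds=⊤  new=⊤  stable

Least fixpoint reached:
  node 0: ⊤
  node 1: ⊤
  node 2: ⊤
  node 3: −
  node 4: +
  node 5: +
  node 6: ⊤

14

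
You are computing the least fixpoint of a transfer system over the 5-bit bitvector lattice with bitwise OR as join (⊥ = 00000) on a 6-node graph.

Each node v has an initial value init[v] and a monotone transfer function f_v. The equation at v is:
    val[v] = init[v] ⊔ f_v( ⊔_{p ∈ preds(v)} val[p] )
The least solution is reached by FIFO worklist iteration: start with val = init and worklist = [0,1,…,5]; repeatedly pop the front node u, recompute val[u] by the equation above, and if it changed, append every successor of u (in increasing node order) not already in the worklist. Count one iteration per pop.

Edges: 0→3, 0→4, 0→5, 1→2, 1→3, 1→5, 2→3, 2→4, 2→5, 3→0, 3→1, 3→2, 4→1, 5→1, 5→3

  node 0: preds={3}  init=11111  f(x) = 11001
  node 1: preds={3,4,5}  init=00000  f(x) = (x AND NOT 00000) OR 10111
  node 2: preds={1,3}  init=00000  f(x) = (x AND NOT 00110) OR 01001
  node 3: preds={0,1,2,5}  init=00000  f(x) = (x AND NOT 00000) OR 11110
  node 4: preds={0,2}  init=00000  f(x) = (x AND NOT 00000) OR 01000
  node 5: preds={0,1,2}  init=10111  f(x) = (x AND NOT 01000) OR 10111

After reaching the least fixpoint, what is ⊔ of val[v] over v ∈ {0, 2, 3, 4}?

Worklist (11 pops):
  #1 pop 0: in=00000 → 11111 (no change)
  #2 pop 1: in=10111 → 10111 (was 00000); enqueue []
  #3 pop 2: in=10111 → 11001 (was 00000); enqueue []
  #4 pop 3: in=11111 → 11111 (was 00000); enqueue [0,1,2]
  #5 pop 4: in=11111 → 11111 (was 00000); enqueue []
  #6 pop 5: in=11111 → 10111 (no change)
  #7 pop 0: in=11111 → 11111 (no change)
  #8 pop 1: in=11111 → 11111 (was 10111); enqueue [3,5]
  #9 pop 2: in=11111 → 11001 (no change)
  #10 pop 3: in=11111 → 11111 (no change)
  #11 pop 5: in=11111 → 10111 (no change)

Fixpoint:
  val[0] = 11111
  val[1] = 11111
  val[2] = 11001
  val[3] = 11111
  val[4] = 11111
  val[5] = 10111

11111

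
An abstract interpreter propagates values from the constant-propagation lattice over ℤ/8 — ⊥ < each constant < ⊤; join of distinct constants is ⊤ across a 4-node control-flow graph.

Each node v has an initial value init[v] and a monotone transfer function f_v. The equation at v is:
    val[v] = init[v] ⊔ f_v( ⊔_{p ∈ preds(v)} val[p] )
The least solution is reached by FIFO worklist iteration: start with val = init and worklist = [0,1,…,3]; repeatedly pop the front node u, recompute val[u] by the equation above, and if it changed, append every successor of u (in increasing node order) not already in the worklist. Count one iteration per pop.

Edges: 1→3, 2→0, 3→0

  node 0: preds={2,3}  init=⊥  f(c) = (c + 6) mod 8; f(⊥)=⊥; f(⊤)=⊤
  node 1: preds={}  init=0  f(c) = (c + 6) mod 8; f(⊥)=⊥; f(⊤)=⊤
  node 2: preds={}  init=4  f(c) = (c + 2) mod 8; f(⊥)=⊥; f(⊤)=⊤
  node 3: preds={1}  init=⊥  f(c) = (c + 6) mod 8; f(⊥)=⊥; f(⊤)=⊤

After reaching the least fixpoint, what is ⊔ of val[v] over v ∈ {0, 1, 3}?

Iteration log — 5 steps:
  step 1. node 0  ⊔preds=4  new=2  old=⊥  +wl: 
  step 2. node 1  ⊔preds=⊥  new=0  stable
  step 3. node 2  ⊔preds=⊥  new=4  stable
  step 4. node 3  ⊔preds=0  new=6  old=⊥  +wl: 0
  step 5. node 0  ⊔preds=⊤  new=⊤  old=2  +wl: 

Least fixpoint reached:
  node 0: ⊤
  node 1: 0
  node 2: 4
  node 3: 6

⊤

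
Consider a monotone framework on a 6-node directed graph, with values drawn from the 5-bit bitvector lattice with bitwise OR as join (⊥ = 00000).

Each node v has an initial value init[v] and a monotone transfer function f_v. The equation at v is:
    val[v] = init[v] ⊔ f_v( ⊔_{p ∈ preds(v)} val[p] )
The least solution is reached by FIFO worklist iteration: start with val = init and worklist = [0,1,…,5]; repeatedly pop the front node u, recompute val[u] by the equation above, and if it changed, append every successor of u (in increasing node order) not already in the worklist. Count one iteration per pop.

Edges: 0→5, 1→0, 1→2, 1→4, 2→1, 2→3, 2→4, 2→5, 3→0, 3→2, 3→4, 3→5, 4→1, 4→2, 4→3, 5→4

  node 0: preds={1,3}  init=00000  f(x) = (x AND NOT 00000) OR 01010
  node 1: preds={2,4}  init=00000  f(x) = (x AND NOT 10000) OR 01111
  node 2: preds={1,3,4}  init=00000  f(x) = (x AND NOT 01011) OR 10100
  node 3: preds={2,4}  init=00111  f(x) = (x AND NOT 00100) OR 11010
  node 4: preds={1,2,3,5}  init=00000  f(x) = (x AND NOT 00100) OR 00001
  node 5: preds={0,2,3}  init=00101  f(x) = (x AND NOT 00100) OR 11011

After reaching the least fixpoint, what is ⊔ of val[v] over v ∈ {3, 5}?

11111

Iteration log — 12 steps:
  step 1. node 0  ⊔preds=00111  new=01111  old=00000  +wl: 
  step 2. node 1  ⊔preds=00000  new=01111  old=00000  +wl: 0
  step 3. node 2  ⊔preds=01111  new=10100  old=00000  +wl: 1
  step 4. node 3  ⊔preds=10100  new=11111  old=00111  +wl: 2
  step 5. node 4  ⊔preds=11111  new=11011  old=00000  +wl: 3
  step 6. node 5  ⊔preds=11111  new=11111  old=00101  +wl: 4
  step 7. node 0  ⊔preds=11111  new=11111  old=01111  +wl: 5
  step 8. node 1  ⊔preds=11111  new=01111  stable
  step 9. node 2  ⊔preds=11111  new=10100  stable
  step 10. node 3  ⊔preds=11111  new=11111  stable
  step 11. node 4  ⊔preds=11111  new=11011  stable
  step 12. node 5  ⊔preds=11111  new=11111  stable

Least fixpoint reached:
  node 0: 11111
  node 1: 01111
  node 2: 10100
  node 3: 11111
  node 4: 11011
  node 5: 11111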